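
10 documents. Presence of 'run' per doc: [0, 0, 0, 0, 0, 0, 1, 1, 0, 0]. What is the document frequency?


Checking each document for 'run':
Doc 1: absent
Doc 2: absent
Doc 3: absent
Doc 4: absent
Doc 5: absent
Doc 6: absent
Doc 7: present
Doc 8: present
Doc 9: absent
Doc 10: absent
df = sum of presences = 0 + 0 + 0 + 0 + 0 + 0 + 1 + 1 + 0 + 0 = 2

2


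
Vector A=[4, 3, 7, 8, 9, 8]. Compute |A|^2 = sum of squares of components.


|A|^2 = sum of squared components
A[0]^2 = 4^2 = 16
A[1]^2 = 3^2 = 9
A[2]^2 = 7^2 = 49
A[3]^2 = 8^2 = 64
A[4]^2 = 9^2 = 81
A[5]^2 = 8^2 = 64
Sum = 16 + 9 + 49 + 64 + 81 + 64 = 283

283


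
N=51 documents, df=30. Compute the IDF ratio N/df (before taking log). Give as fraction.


IDF ratio = N / df
= 51 / 30
= 17/10

17/10


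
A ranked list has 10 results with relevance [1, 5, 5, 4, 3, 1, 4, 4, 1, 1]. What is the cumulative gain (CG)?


Cumulative Gain = sum of relevance scores
Position 1: rel=1, running sum=1
Position 2: rel=5, running sum=6
Position 3: rel=5, running sum=11
Position 4: rel=4, running sum=15
Position 5: rel=3, running sum=18
Position 6: rel=1, running sum=19
Position 7: rel=4, running sum=23
Position 8: rel=4, running sum=27
Position 9: rel=1, running sum=28
Position 10: rel=1, running sum=29
CG = 29

29


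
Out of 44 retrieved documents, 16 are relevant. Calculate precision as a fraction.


Precision = relevant_retrieved / total_retrieved
= 16 / 44
= 16 / (16 + 28)
= 4/11

4/11


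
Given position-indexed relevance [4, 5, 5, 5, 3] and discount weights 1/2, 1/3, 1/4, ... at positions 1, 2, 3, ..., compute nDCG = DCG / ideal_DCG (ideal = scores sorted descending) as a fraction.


Position discount weights w_i = 1/(i+1) for i=1..5:
Weights = [1/2, 1/3, 1/4, 1/5, 1/6]
Actual relevance: [4, 5, 5, 5, 3]
DCG = 4/2 + 5/3 + 5/4 + 5/5 + 3/6 = 77/12
Ideal relevance (sorted desc): [5, 5, 5, 4, 3]
Ideal DCG = 5/2 + 5/3 + 5/4 + 4/5 + 3/6 = 403/60
nDCG = DCG / ideal_DCG = 77/12 / 403/60 = 385/403

385/403


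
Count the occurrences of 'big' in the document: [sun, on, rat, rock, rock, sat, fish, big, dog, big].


Document has 10 words
Scanning for 'big':
Found at positions: [7, 9]
Count = 2

2


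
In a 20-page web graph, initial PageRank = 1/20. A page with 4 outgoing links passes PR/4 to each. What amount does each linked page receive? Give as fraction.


Initial PR = 1/20 = 1/20
Outlinks = 4
Contribution per link = PR / outlinks
= 1/20 / 4
= 1/80

1/80


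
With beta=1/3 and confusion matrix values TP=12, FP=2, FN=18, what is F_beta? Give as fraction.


P = TP/(TP+FP) = 12/14 = 6/7
R = TP/(TP+FN) = 12/30 = 2/5
beta^2 = 1/3^2 = 1/9
(1 + beta^2) = 10/9
Numerator = (1+beta^2)*P*R = 8/21
Denominator = beta^2*P + R = 2/21 + 2/5 = 52/105
F_beta = 10/13

10/13


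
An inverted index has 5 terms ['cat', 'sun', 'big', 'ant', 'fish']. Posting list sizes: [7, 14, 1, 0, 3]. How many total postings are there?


Summing posting list sizes:
'cat': 7 postings
'sun': 14 postings
'big': 1 postings
'ant': 0 postings
'fish': 3 postings
Total = 7 + 14 + 1 + 0 + 3 = 25

25


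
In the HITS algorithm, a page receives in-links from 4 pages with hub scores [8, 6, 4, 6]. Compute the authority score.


Authority = sum of hub scores of in-linkers
In-link 1: hub score = 8
In-link 2: hub score = 6
In-link 3: hub score = 4
In-link 4: hub score = 6
Authority = 8 + 6 + 4 + 6 = 24

24


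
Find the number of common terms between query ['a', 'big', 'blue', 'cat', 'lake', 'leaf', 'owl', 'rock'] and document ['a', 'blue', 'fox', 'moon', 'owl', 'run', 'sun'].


Query terms: ['a', 'big', 'blue', 'cat', 'lake', 'leaf', 'owl', 'rock']
Document terms: ['a', 'blue', 'fox', 'moon', 'owl', 'run', 'sun']
Common terms: ['a', 'blue', 'owl']
Overlap count = 3

3


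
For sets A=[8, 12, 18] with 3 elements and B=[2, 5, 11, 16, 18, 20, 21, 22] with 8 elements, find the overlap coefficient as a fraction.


A intersect B = [18]
|A intersect B| = 1
min(|A|, |B|) = min(3, 8) = 3
Overlap = 1 / 3 = 1/3

1/3


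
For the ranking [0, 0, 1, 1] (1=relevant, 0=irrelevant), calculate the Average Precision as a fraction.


Computing P@k for each relevant position:
Position 1: not relevant
Position 2: not relevant
Position 3: relevant, P@3 = 1/3 = 1/3
Position 4: relevant, P@4 = 2/4 = 1/2
Sum of P@k = 1/3 + 1/2 = 5/6
AP = 5/6 / 2 = 5/12

5/12


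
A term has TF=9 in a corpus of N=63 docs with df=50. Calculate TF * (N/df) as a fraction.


TF * (N/df)
= 9 * (63/50)
= 9 * 63/50
= 567/50

567/50


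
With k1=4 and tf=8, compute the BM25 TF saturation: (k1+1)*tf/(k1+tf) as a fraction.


BM25 TF component = (k1+1)*tf / (k1+tf)
k1 = 4, tf = 8
Numerator = (4+1)*8 = 40
Denominator = 4 + 8 = 12
= 40/12 = 10/3

10/3


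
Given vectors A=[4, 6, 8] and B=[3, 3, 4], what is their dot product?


Dot product = sum of element-wise products
A[0]*B[0] = 4*3 = 12
A[1]*B[1] = 6*3 = 18
A[2]*B[2] = 8*4 = 32
Sum = 12 + 18 + 32 = 62

62


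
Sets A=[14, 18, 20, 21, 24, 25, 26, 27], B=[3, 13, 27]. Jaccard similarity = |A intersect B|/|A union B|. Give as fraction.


A intersect B = [27]
|A intersect B| = 1
A union B = [3, 13, 14, 18, 20, 21, 24, 25, 26, 27]
|A union B| = 10
Jaccard = 1/10 = 1/10

1/10


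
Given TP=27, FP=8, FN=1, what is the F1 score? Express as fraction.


F1 = 2 * P * R / (P + R)
P = TP/(TP+FP) = 27/35 = 27/35
R = TP/(TP+FN) = 27/28 = 27/28
2 * P * R = 2 * 27/35 * 27/28 = 729/490
P + R = 27/35 + 27/28 = 243/140
F1 = 729/490 / 243/140 = 6/7

6/7


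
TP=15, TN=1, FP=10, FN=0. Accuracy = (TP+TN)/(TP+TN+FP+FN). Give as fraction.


Accuracy = (TP + TN) / (TP + TN + FP + FN)
TP + TN = 15 + 1 = 16
Total = 15 + 1 + 10 + 0 = 26
Accuracy = 16 / 26 = 8/13

8/13


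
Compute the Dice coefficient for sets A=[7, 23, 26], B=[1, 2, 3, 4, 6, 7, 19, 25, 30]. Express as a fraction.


A intersect B = [7]
|A intersect B| = 1
|A| = 3, |B| = 9
Dice = 2*1 / (3+9)
= 2 / 12 = 1/6

1/6


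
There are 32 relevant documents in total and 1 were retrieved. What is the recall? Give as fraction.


Recall = retrieved_relevant / total_relevant
= 1 / 32
= 1 / (1 + 31)
= 1/32

1/32


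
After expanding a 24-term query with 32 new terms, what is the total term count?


Original terms: 24
Expansion terms: 32
Total = 24 + 32 = 56

56


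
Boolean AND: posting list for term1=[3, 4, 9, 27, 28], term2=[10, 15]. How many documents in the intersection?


Boolean AND: find intersection of posting lists
term1 docs: [3, 4, 9, 27, 28]
term2 docs: [10, 15]
Intersection: []
|intersection| = 0

0


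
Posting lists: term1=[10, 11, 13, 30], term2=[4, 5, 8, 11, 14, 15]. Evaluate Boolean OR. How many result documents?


Boolean OR: find union of posting lists
term1 docs: [10, 11, 13, 30]
term2 docs: [4, 5, 8, 11, 14, 15]
Union: [4, 5, 8, 10, 11, 13, 14, 15, 30]
|union| = 9

9


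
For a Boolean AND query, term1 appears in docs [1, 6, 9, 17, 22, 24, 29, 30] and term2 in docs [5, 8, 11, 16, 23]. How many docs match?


Boolean AND: find intersection of posting lists
term1 docs: [1, 6, 9, 17, 22, 24, 29, 30]
term2 docs: [5, 8, 11, 16, 23]
Intersection: []
|intersection| = 0

0


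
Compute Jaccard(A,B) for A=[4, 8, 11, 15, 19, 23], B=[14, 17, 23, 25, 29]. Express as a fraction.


A intersect B = [23]
|A intersect B| = 1
A union B = [4, 8, 11, 14, 15, 17, 19, 23, 25, 29]
|A union B| = 10
Jaccard = 1/10 = 1/10

1/10


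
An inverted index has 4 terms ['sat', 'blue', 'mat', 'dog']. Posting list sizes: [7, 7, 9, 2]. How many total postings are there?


Summing posting list sizes:
'sat': 7 postings
'blue': 7 postings
'mat': 9 postings
'dog': 2 postings
Total = 7 + 7 + 9 + 2 = 25

25


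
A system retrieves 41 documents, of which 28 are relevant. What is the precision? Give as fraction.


Precision = relevant_retrieved / total_retrieved
= 28 / 41
= 28 / (28 + 13)
= 28/41

28/41


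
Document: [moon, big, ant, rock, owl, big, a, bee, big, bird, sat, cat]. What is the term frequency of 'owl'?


Document has 12 words
Scanning for 'owl':
Found at positions: [4]
Count = 1

1


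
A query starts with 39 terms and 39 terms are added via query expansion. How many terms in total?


Original terms: 39
Expansion terms: 39
Total = 39 + 39 = 78

78


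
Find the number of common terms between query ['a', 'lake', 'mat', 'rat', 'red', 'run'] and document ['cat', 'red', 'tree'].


Query terms: ['a', 'lake', 'mat', 'rat', 'red', 'run']
Document terms: ['cat', 'red', 'tree']
Common terms: ['red']
Overlap count = 1

1


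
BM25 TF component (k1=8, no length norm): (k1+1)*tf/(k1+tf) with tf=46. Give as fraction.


BM25 TF component = (k1+1)*tf / (k1+tf)
k1 = 8, tf = 46
Numerator = (8+1)*46 = 414
Denominator = 8 + 46 = 54
= 414/54 = 23/3

23/3


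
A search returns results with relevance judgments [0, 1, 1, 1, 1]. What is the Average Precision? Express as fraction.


Computing P@k for each relevant position:
Position 1: not relevant
Position 2: relevant, P@2 = 1/2 = 1/2
Position 3: relevant, P@3 = 2/3 = 2/3
Position 4: relevant, P@4 = 3/4 = 3/4
Position 5: relevant, P@5 = 4/5 = 4/5
Sum of P@k = 1/2 + 2/3 + 3/4 + 4/5 = 163/60
AP = 163/60 / 4 = 163/240

163/240


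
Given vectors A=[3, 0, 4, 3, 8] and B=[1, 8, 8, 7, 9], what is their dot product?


Dot product = sum of element-wise products
A[0]*B[0] = 3*1 = 3
A[1]*B[1] = 0*8 = 0
A[2]*B[2] = 4*8 = 32
A[3]*B[3] = 3*7 = 21
A[4]*B[4] = 8*9 = 72
Sum = 3 + 0 + 32 + 21 + 72 = 128

128


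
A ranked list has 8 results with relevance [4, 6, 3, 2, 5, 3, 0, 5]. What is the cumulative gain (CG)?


Cumulative Gain = sum of relevance scores
Position 1: rel=4, running sum=4
Position 2: rel=6, running sum=10
Position 3: rel=3, running sum=13
Position 4: rel=2, running sum=15
Position 5: rel=5, running sum=20
Position 6: rel=3, running sum=23
Position 7: rel=0, running sum=23
Position 8: rel=5, running sum=28
CG = 28

28


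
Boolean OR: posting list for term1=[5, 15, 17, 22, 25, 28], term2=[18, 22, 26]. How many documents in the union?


Boolean OR: find union of posting lists
term1 docs: [5, 15, 17, 22, 25, 28]
term2 docs: [18, 22, 26]
Union: [5, 15, 17, 18, 22, 25, 26, 28]
|union| = 8

8


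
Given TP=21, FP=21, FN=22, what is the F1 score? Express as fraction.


F1 = 2 * P * R / (P + R)
P = TP/(TP+FP) = 21/42 = 1/2
R = TP/(TP+FN) = 21/43 = 21/43
2 * P * R = 2 * 1/2 * 21/43 = 21/43
P + R = 1/2 + 21/43 = 85/86
F1 = 21/43 / 85/86 = 42/85

42/85


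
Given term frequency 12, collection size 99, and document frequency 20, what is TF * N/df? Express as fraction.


TF * (N/df)
= 12 * (99/20)
= 12 * 99/20
= 297/5

297/5


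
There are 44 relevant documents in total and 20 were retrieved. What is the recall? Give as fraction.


Recall = retrieved_relevant / total_relevant
= 20 / 44
= 20 / (20 + 24)
= 5/11

5/11


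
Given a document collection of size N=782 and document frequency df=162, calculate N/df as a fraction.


IDF ratio = N / df
= 782 / 162
= 391/81

391/81


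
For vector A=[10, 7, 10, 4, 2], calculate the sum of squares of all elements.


|A|^2 = sum of squared components
A[0]^2 = 10^2 = 100
A[1]^2 = 7^2 = 49
A[2]^2 = 10^2 = 100
A[3]^2 = 4^2 = 16
A[4]^2 = 2^2 = 4
Sum = 100 + 49 + 100 + 16 + 4 = 269

269


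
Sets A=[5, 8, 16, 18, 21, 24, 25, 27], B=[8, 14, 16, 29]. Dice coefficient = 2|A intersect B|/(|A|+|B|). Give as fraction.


A intersect B = [8, 16]
|A intersect B| = 2
|A| = 8, |B| = 4
Dice = 2*2 / (8+4)
= 4 / 12 = 1/3

1/3


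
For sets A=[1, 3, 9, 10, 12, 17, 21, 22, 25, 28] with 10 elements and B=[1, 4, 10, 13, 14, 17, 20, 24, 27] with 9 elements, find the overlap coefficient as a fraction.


A intersect B = [1, 10, 17]
|A intersect B| = 3
min(|A|, |B|) = min(10, 9) = 9
Overlap = 3 / 9 = 1/3

1/3


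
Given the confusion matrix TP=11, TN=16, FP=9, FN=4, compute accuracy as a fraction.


Accuracy = (TP + TN) / (TP + TN + FP + FN)
TP + TN = 11 + 16 = 27
Total = 11 + 16 + 9 + 4 = 40
Accuracy = 27 / 40 = 27/40

27/40


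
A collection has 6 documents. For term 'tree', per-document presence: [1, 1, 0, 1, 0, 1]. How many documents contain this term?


Checking each document for 'tree':
Doc 1: present
Doc 2: present
Doc 3: absent
Doc 4: present
Doc 5: absent
Doc 6: present
df = sum of presences = 1 + 1 + 0 + 1 + 0 + 1 = 4

4


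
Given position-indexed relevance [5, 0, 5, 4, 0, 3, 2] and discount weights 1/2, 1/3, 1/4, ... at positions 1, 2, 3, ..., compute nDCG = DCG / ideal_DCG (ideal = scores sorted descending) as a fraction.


Position discount weights w_i = 1/(i+1) for i=1..7:
Weights = [1/2, 1/3, 1/4, 1/5, 1/6, 1/7, 1/8]
Actual relevance: [5, 0, 5, 4, 0, 3, 2]
DCG = 5/2 + 0/3 + 5/4 + 4/5 + 0/6 + 3/7 + 2/8 = 183/35
Ideal relevance (sorted desc): [5, 5, 4, 3, 2, 0, 0]
Ideal DCG = 5/2 + 5/3 + 4/4 + 3/5 + 2/6 + 0/7 + 0/8 = 61/10
nDCG = DCG / ideal_DCG = 183/35 / 61/10 = 6/7

6/7


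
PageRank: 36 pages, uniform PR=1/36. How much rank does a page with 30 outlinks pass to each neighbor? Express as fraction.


Initial PR = 1/36 = 1/36
Outlinks = 30
Contribution per link = PR / outlinks
= 1/36 / 30
= 1/1080

1/1080


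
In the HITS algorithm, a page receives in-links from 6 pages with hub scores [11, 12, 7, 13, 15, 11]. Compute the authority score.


Authority = sum of hub scores of in-linkers
In-link 1: hub score = 11
In-link 2: hub score = 12
In-link 3: hub score = 7
In-link 4: hub score = 13
In-link 5: hub score = 15
In-link 6: hub score = 11
Authority = 11 + 12 + 7 + 13 + 15 + 11 = 69

69


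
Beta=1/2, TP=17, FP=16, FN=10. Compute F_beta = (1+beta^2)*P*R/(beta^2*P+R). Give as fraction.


P = TP/(TP+FP) = 17/33 = 17/33
R = TP/(TP+FN) = 17/27 = 17/27
beta^2 = 1/2^2 = 1/4
(1 + beta^2) = 5/4
Numerator = (1+beta^2)*P*R = 1445/3564
Denominator = beta^2*P + R = 17/132 + 17/27 = 901/1188
F_beta = 85/159

85/159


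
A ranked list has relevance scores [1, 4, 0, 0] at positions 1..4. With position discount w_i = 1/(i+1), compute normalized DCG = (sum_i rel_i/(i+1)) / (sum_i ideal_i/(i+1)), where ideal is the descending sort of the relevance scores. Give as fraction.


Position discount weights w_i = 1/(i+1) for i=1..4:
Weights = [1/2, 1/3, 1/4, 1/5]
Actual relevance: [1, 4, 0, 0]
DCG = 1/2 + 4/3 + 0/4 + 0/5 = 11/6
Ideal relevance (sorted desc): [4, 1, 0, 0]
Ideal DCG = 4/2 + 1/3 + 0/4 + 0/5 = 7/3
nDCG = DCG / ideal_DCG = 11/6 / 7/3 = 11/14

11/14


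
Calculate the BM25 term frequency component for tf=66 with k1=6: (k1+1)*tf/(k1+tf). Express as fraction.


BM25 TF component = (k1+1)*tf / (k1+tf)
k1 = 6, tf = 66
Numerator = (6+1)*66 = 462
Denominator = 6 + 66 = 72
= 462/72 = 77/12

77/12


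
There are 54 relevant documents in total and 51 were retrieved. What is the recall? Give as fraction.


Recall = retrieved_relevant / total_relevant
= 51 / 54
= 51 / (51 + 3)
= 17/18

17/18


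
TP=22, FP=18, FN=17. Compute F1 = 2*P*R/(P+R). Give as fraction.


F1 = 2 * P * R / (P + R)
P = TP/(TP+FP) = 22/40 = 11/20
R = TP/(TP+FN) = 22/39 = 22/39
2 * P * R = 2 * 11/20 * 22/39 = 121/195
P + R = 11/20 + 22/39 = 869/780
F1 = 121/195 / 869/780 = 44/79

44/79


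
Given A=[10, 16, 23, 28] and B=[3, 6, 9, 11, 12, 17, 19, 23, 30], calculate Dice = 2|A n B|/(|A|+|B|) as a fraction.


A intersect B = [23]
|A intersect B| = 1
|A| = 4, |B| = 9
Dice = 2*1 / (4+9)
= 2 / 13 = 2/13

2/13


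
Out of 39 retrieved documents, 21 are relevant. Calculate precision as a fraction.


Precision = relevant_retrieved / total_retrieved
= 21 / 39
= 21 / (21 + 18)
= 7/13

7/13


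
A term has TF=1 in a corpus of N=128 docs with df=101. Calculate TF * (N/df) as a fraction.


TF * (N/df)
= 1 * (128/101)
= 1 * 128/101
= 128/101

128/101


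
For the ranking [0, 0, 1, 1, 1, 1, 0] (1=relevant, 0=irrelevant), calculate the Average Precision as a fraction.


Computing P@k for each relevant position:
Position 1: not relevant
Position 2: not relevant
Position 3: relevant, P@3 = 1/3 = 1/3
Position 4: relevant, P@4 = 2/4 = 1/2
Position 5: relevant, P@5 = 3/5 = 3/5
Position 6: relevant, P@6 = 4/6 = 2/3
Position 7: not relevant
Sum of P@k = 1/3 + 1/2 + 3/5 + 2/3 = 21/10
AP = 21/10 / 4 = 21/40

21/40


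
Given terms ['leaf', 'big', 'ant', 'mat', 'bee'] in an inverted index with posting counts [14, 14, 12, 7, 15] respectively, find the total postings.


Summing posting list sizes:
'leaf': 14 postings
'big': 14 postings
'ant': 12 postings
'mat': 7 postings
'bee': 15 postings
Total = 14 + 14 + 12 + 7 + 15 = 62

62


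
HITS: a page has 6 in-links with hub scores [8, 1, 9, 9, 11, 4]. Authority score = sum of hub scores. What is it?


Authority = sum of hub scores of in-linkers
In-link 1: hub score = 8
In-link 2: hub score = 1
In-link 3: hub score = 9
In-link 4: hub score = 9
In-link 5: hub score = 11
In-link 6: hub score = 4
Authority = 8 + 1 + 9 + 9 + 11 + 4 = 42

42


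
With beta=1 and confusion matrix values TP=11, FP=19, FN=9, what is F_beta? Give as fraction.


P = TP/(TP+FP) = 11/30 = 11/30
R = TP/(TP+FN) = 11/20 = 11/20
beta^2 = 1^2 = 1
(1 + beta^2) = 2
Numerator = (1+beta^2)*P*R = 121/300
Denominator = beta^2*P + R = 11/30 + 11/20 = 11/12
F_beta = 11/25

11/25


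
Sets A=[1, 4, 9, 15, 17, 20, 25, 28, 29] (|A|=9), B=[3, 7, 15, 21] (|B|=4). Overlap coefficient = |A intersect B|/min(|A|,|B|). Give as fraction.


A intersect B = [15]
|A intersect B| = 1
min(|A|, |B|) = min(9, 4) = 4
Overlap = 1 / 4 = 1/4

1/4


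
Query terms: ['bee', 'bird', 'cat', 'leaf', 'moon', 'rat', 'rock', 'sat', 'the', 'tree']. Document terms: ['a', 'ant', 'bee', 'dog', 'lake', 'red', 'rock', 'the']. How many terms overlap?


Query terms: ['bee', 'bird', 'cat', 'leaf', 'moon', 'rat', 'rock', 'sat', 'the', 'tree']
Document terms: ['a', 'ant', 'bee', 'dog', 'lake', 'red', 'rock', 'the']
Common terms: ['bee', 'rock', 'the']
Overlap count = 3

3


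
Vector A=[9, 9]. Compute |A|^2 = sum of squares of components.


|A|^2 = sum of squared components
A[0]^2 = 9^2 = 81
A[1]^2 = 9^2 = 81
Sum = 81 + 81 = 162

162


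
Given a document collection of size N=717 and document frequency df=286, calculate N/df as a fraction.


IDF ratio = N / df
= 717 / 286
= 717/286

717/286


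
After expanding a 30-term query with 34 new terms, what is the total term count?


Original terms: 30
Expansion terms: 34
Total = 30 + 34 = 64

64


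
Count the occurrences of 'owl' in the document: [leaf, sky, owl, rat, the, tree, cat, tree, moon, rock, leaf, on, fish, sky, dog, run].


Document has 16 words
Scanning for 'owl':
Found at positions: [2]
Count = 1

1


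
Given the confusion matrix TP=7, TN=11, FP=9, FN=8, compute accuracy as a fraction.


Accuracy = (TP + TN) / (TP + TN + FP + FN)
TP + TN = 7 + 11 = 18
Total = 7 + 11 + 9 + 8 = 35
Accuracy = 18 / 35 = 18/35

18/35


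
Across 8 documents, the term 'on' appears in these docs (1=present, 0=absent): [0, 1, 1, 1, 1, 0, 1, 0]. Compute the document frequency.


Checking each document for 'on':
Doc 1: absent
Doc 2: present
Doc 3: present
Doc 4: present
Doc 5: present
Doc 6: absent
Doc 7: present
Doc 8: absent
df = sum of presences = 0 + 1 + 1 + 1 + 1 + 0 + 1 + 0 = 5

5


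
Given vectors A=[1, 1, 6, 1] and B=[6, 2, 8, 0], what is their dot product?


Dot product = sum of element-wise products
A[0]*B[0] = 1*6 = 6
A[1]*B[1] = 1*2 = 2
A[2]*B[2] = 6*8 = 48
A[3]*B[3] = 1*0 = 0
Sum = 6 + 2 + 48 + 0 = 56

56


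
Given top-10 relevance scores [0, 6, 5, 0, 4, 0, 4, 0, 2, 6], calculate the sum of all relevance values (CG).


Cumulative Gain = sum of relevance scores
Position 1: rel=0, running sum=0
Position 2: rel=6, running sum=6
Position 3: rel=5, running sum=11
Position 4: rel=0, running sum=11
Position 5: rel=4, running sum=15
Position 6: rel=0, running sum=15
Position 7: rel=4, running sum=19
Position 8: rel=0, running sum=19
Position 9: rel=2, running sum=21
Position 10: rel=6, running sum=27
CG = 27

27


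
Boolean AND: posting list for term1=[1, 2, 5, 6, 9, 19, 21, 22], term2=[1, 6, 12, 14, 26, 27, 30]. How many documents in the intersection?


Boolean AND: find intersection of posting lists
term1 docs: [1, 2, 5, 6, 9, 19, 21, 22]
term2 docs: [1, 6, 12, 14, 26, 27, 30]
Intersection: [1, 6]
|intersection| = 2

2


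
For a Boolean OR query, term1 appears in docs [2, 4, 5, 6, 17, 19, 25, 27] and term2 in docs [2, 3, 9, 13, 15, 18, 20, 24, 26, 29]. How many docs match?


Boolean OR: find union of posting lists
term1 docs: [2, 4, 5, 6, 17, 19, 25, 27]
term2 docs: [2, 3, 9, 13, 15, 18, 20, 24, 26, 29]
Union: [2, 3, 4, 5, 6, 9, 13, 15, 17, 18, 19, 20, 24, 25, 26, 27, 29]
|union| = 17

17


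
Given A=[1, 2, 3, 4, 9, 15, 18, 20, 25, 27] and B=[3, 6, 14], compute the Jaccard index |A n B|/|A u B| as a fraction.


A intersect B = [3]
|A intersect B| = 1
A union B = [1, 2, 3, 4, 6, 9, 14, 15, 18, 20, 25, 27]
|A union B| = 12
Jaccard = 1/12 = 1/12

1/12


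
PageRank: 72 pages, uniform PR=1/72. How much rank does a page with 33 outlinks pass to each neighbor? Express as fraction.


Initial PR = 1/72 = 1/72
Outlinks = 33
Contribution per link = PR / outlinks
= 1/72 / 33
= 1/2376

1/2376


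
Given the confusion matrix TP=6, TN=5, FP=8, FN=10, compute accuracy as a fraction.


Accuracy = (TP + TN) / (TP + TN + FP + FN)
TP + TN = 6 + 5 = 11
Total = 6 + 5 + 8 + 10 = 29
Accuracy = 11 / 29 = 11/29

11/29


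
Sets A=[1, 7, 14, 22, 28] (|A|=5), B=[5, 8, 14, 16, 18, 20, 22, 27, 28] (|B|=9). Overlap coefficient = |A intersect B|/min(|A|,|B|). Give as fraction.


A intersect B = [14, 22, 28]
|A intersect B| = 3
min(|A|, |B|) = min(5, 9) = 5
Overlap = 3 / 5 = 3/5

3/5


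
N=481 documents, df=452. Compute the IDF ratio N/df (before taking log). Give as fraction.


IDF ratio = N / df
= 481 / 452
= 481/452

481/452


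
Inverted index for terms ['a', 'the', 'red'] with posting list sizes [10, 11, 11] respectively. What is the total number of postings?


Summing posting list sizes:
'a': 10 postings
'the': 11 postings
'red': 11 postings
Total = 10 + 11 + 11 = 32

32


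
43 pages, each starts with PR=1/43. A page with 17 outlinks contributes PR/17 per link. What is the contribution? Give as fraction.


Initial PR = 1/43 = 1/43
Outlinks = 17
Contribution per link = PR / outlinks
= 1/43 / 17
= 1/731

1/731


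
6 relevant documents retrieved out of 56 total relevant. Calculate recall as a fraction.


Recall = retrieved_relevant / total_relevant
= 6 / 56
= 6 / (6 + 50)
= 3/28

3/28


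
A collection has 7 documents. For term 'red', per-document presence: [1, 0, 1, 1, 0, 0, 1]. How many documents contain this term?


Checking each document for 'red':
Doc 1: present
Doc 2: absent
Doc 3: present
Doc 4: present
Doc 5: absent
Doc 6: absent
Doc 7: present
df = sum of presences = 1 + 0 + 1 + 1 + 0 + 0 + 1 = 4

4


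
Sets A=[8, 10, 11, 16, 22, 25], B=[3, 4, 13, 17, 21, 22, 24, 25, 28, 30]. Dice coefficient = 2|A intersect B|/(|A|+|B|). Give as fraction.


A intersect B = [22, 25]
|A intersect B| = 2
|A| = 6, |B| = 10
Dice = 2*2 / (6+10)
= 4 / 16 = 1/4

1/4


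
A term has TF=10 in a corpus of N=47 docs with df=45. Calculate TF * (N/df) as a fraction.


TF * (N/df)
= 10 * (47/45)
= 10 * 47/45
= 94/9

94/9


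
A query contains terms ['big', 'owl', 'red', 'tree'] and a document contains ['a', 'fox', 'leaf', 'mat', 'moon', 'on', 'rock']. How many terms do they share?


Query terms: ['big', 'owl', 'red', 'tree']
Document terms: ['a', 'fox', 'leaf', 'mat', 'moon', 'on', 'rock']
Common terms: []
Overlap count = 0

0


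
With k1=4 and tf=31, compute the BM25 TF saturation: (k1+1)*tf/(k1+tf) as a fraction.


BM25 TF component = (k1+1)*tf / (k1+tf)
k1 = 4, tf = 31
Numerator = (4+1)*31 = 155
Denominator = 4 + 31 = 35
= 155/35 = 31/7

31/7


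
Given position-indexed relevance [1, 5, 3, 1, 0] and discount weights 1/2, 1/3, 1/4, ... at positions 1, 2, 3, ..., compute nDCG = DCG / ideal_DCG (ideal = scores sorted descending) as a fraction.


Position discount weights w_i = 1/(i+1) for i=1..5:
Weights = [1/2, 1/3, 1/4, 1/5, 1/6]
Actual relevance: [1, 5, 3, 1, 0]
DCG = 1/2 + 5/3 + 3/4 + 1/5 + 0/6 = 187/60
Ideal relevance (sorted desc): [5, 3, 1, 1, 0]
Ideal DCG = 5/2 + 3/3 + 1/4 + 1/5 + 0/6 = 79/20
nDCG = DCG / ideal_DCG = 187/60 / 79/20 = 187/237

187/237


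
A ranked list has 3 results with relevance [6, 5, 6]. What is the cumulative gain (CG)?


Cumulative Gain = sum of relevance scores
Position 1: rel=6, running sum=6
Position 2: rel=5, running sum=11
Position 3: rel=6, running sum=17
CG = 17

17


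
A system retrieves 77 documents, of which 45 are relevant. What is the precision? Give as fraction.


Precision = relevant_retrieved / total_retrieved
= 45 / 77
= 45 / (45 + 32)
= 45/77

45/77


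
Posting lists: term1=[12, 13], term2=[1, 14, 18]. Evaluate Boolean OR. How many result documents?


Boolean OR: find union of posting lists
term1 docs: [12, 13]
term2 docs: [1, 14, 18]
Union: [1, 12, 13, 14, 18]
|union| = 5

5


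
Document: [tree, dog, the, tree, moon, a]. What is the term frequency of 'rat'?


Document has 6 words
Scanning for 'rat':
Term not found in document
Count = 0

0


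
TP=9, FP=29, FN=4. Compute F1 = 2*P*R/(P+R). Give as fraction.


F1 = 2 * P * R / (P + R)
P = TP/(TP+FP) = 9/38 = 9/38
R = TP/(TP+FN) = 9/13 = 9/13
2 * P * R = 2 * 9/38 * 9/13 = 81/247
P + R = 9/38 + 9/13 = 459/494
F1 = 81/247 / 459/494 = 6/17

6/17


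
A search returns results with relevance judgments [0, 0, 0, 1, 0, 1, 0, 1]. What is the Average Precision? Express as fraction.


Computing P@k for each relevant position:
Position 1: not relevant
Position 2: not relevant
Position 3: not relevant
Position 4: relevant, P@4 = 1/4 = 1/4
Position 5: not relevant
Position 6: relevant, P@6 = 2/6 = 1/3
Position 7: not relevant
Position 8: relevant, P@8 = 3/8 = 3/8
Sum of P@k = 1/4 + 1/3 + 3/8 = 23/24
AP = 23/24 / 3 = 23/72

23/72


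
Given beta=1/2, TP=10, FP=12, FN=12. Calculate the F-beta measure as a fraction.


P = TP/(TP+FP) = 10/22 = 5/11
R = TP/(TP+FN) = 10/22 = 5/11
beta^2 = 1/2^2 = 1/4
(1 + beta^2) = 5/4
Numerator = (1+beta^2)*P*R = 125/484
Denominator = beta^2*P + R = 5/44 + 5/11 = 25/44
F_beta = 5/11

5/11


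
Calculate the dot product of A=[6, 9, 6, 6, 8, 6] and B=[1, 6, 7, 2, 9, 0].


Dot product = sum of element-wise products
A[0]*B[0] = 6*1 = 6
A[1]*B[1] = 9*6 = 54
A[2]*B[2] = 6*7 = 42
A[3]*B[3] = 6*2 = 12
A[4]*B[4] = 8*9 = 72
A[5]*B[5] = 6*0 = 0
Sum = 6 + 54 + 42 + 12 + 72 + 0 = 186

186


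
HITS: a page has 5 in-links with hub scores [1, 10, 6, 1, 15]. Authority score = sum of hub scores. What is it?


Authority = sum of hub scores of in-linkers
In-link 1: hub score = 1
In-link 2: hub score = 10
In-link 3: hub score = 6
In-link 4: hub score = 1
In-link 5: hub score = 15
Authority = 1 + 10 + 6 + 1 + 15 = 33

33


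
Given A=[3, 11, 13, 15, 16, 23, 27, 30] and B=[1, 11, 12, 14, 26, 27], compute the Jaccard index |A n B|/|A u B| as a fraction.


A intersect B = [11, 27]
|A intersect B| = 2
A union B = [1, 3, 11, 12, 13, 14, 15, 16, 23, 26, 27, 30]
|A union B| = 12
Jaccard = 2/12 = 1/6

1/6


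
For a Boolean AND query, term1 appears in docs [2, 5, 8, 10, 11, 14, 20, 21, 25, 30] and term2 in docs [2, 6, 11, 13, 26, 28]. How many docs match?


Boolean AND: find intersection of posting lists
term1 docs: [2, 5, 8, 10, 11, 14, 20, 21, 25, 30]
term2 docs: [2, 6, 11, 13, 26, 28]
Intersection: [2, 11]
|intersection| = 2

2


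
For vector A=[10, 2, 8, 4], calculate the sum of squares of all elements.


|A|^2 = sum of squared components
A[0]^2 = 10^2 = 100
A[1]^2 = 2^2 = 4
A[2]^2 = 8^2 = 64
A[3]^2 = 4^2 = 16
Sum = 100 + 4 + 64 + 16 = 184

184


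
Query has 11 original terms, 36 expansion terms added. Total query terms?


Original terms: 11
Expansion terms: 36
Total = 11 + 36 = 47

47


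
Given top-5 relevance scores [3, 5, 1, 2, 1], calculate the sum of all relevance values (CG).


Cumulative Gain = sum of relevance scores
Position 1: rel=3, running sum=3
Position 2: rel=5, running sum=8
Position 3: rel=1, running sum=9
Position 4: rel=2, running sum=11
Position 5: rel=1, running sum=12
CG = 12

12


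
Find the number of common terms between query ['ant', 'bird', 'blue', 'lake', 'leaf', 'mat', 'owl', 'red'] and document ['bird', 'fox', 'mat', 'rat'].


Query terms: ['ant', 'bird', 'blue', 'lake', 'leaf', 'mat', 'owl', 'red']
Document terms: ['bird', 'fox', 'mat', 'rat']
Common terms: ['bird', 'mat']
Overlap count = 2

2


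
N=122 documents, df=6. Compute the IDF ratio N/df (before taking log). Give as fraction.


IDF ratio = N / df
= 122 / 6
= 61/3

61/3


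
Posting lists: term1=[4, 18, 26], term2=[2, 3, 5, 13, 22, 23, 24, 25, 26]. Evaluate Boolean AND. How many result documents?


Boolean AND: find intersection of posting lists
term1 docs: [4, 18, 26]
term2 docs: [2, 3, 5, 13, 22, 23, 24, 25, 26]
Intersection: [26]
|intersection| = 1

1


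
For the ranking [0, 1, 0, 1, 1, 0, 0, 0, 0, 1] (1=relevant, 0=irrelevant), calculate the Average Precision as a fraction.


Computing P@k for each relevant position:
Position 1: not relevant
Position 2: relevant, P@2 = 1/2 = 1/2
Position 3: not relevant
Position 4: relevant, P@4 = 2/4 = 1/2
Position 5: relevant, P@5 = 3/5 = 3/5
Position 6: not relevant
Position 7: not relevant
Position 8: not relevant
Position 9: not relevant
Position 10: relevant, P@10 = 4/10 = 2/5
Sum of P@k = 1/2 + 1/2 + 3/5 + 2/5 = 2
AP = 2 / 4 = 1/2

1/2


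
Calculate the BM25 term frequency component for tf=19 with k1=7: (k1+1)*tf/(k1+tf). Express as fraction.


BM25 TF component = (k1+1)*tf / (k1+tf)
k1 = 7, tf = 19
Numerator = (7+1)*19 = 152
Denominator = 7 + 19 = 26
= 152/26 = 76/13

76/13


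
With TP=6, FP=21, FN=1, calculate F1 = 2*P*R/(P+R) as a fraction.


F1 = 2 * P * R / (P + R)
P = TP/(TP+FP) = 6/27 = 2/9
R = TP/(TP+FN) = 6/7 = 6/7
2 * P * R = 2 * 2/9 * 6/7 = 8/21
P + R = 2/9 + 6/7 = 68/63
F1 = 8/21 / 68/63 = 6/17

6/17


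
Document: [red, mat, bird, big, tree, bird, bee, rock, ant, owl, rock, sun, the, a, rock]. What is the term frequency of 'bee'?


Document has 15 words
Scanning for 'bee':
Found at positions: [6]
Count = 1

1


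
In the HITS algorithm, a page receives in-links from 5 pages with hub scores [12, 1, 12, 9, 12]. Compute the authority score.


Authority = sum of hub scores of in-linkers
In-link 1: hub score = 12
In-link 2: hub score = 1
In-link 3: hub score = 12
In-link 4: hub score = 9
In-link 5: hub score = 12
Authority = 12 + 1 + 12 + 9 + 12 = 46

46


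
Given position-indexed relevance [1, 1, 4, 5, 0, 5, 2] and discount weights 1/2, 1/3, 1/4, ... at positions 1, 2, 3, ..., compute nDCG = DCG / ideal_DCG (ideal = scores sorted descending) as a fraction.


Position discount weights w_i = 1/(i+1) for i=1..7:
Weights = [1/2, 1/3, 1/4, 1/5, 1/6, 1/7, 1/8]
Actual relevance: [1, 1, 4, 5, 0, 5, 2]
DCG = 1/2 + 1/3 + 4/4 + 5/5 + 0/6 + 5/7 + 2/8 = 319/84
Ideal relevance (sorted desc): [5, 5, 4, 2, 1, 1, 0]
Ideal DCG = 5/2 + 5/3 + 4/4 + 2/5 + 1/6 + 1/7 + 0/8 = 617/105
nDCG = DCG / ideal_DCG = 319/84 / 617/105 = 1595/2468

1595/2468


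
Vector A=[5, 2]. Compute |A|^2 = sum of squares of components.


|A|^2 = sum of squared components
A[0]^2 = 5^2 = 25
A[1]^2 = 2^2 = 4
Sum = 25 + 4 = 29

29


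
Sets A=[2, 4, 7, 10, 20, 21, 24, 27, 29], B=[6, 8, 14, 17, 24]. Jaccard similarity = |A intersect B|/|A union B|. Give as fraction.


A intersect B = [24]
|A intersect B| = 1
A union B = [2, 4, 6, 7, 8, 10, 14, 17, 20, 21, 24, 27, 29]
|A union B| = 13
Jaccard = 1/13 = 1/13

1/13


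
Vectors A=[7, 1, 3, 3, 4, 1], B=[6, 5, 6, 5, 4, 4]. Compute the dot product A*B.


Dot product = sum of element-wise products
A[0]*B[0] = 7*6 = 42
A[1]*B[1] = 1*5 = 5
A[2]*B[2] = 3*6 = 18
A[3]*B[3] = 3*5 = 15
A[4]*B[4] = 4*4 = 16
A[5]*B[5] = 1*4 = 4
Sum = 42 + 5 + 18 + 15 + 16 + 4 = 100

100


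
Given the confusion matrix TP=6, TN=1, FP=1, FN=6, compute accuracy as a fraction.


Accuracy = (TP + TN) / (TP + TN + FP + FN)
TP + TN = 6 + 1 = 7
Total = 6 + 1 + 1 + 6 = 14
Accuracy = 7 / 14 = 1/2

1/2


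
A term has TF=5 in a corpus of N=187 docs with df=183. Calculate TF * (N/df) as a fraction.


TF * (N/df)
= 5 * (187/183)
= 5 * 187/183
= 935/183

935/183


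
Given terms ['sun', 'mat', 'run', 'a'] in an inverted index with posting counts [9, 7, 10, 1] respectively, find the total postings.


Summing posting list sizes:
'sun': 9 postings
'mat': 7 postings
'run': 10 postings
'a': 1 postings
Total = 9 + 7 + 10 + 1 = 27

27


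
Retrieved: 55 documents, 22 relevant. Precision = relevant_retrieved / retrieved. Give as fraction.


Precision = relevant_retrieved / total_retrieved
= 22 / 55
= 22 / (22 + 33)
= 2/5

2/5


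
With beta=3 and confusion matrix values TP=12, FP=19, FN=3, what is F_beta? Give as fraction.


P = TP/(TP+FP) = 12/31 = 12/31
R = TP/(TP+FN) = 12/15 = 4/5
beta^2 = 3^2 = 9
(1 + beta^2) = 10
Numerator = (1+beta^2)*P*R = 96/31
Denominator = beta^2*P + R = 108/31 + 4/5 = 664/155
F_beta = 60/83

60/83


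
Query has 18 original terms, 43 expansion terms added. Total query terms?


Original terms: 18
Expansion terms: 43
Total = 18 + 43 = 61

61


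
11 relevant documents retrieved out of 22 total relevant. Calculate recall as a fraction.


Recall = retrieved_relevant / total_relevant
= 11 / 22
= 11 / (11 + 11)
= 1/2

1/2


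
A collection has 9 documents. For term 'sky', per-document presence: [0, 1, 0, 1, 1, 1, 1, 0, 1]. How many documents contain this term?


Checking each document for 'sky':
Doc 1: absent
Doc 2: present
Doc 3: absent
Doc 4: present
Doc 5: present
Doc 6: present
Doc 7: present
Doc 8: absent
Doc 9: present
df = sum of presences = 0 + 1 + 0 + 1 + 1 + 1 + 1 + 0 + 1 = 6

6


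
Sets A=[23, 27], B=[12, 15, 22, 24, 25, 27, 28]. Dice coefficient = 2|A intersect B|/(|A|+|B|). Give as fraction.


A intersect B = [27]
|A intersect B| = 1
|A| = 2, |B| = 7
Dice = 2*1 / (2+7)
= 2 / 9 = 2/9

2/9


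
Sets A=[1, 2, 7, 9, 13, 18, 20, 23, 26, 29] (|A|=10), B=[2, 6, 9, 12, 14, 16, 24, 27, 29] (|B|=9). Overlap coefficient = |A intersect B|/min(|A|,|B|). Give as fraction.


A intersect B = [2, 9, 29]
|A intersect B| = 3
min(|A|, |B|) = min(10, 9) = 9
Overlap = 3 / 9 = 1/3

1/3


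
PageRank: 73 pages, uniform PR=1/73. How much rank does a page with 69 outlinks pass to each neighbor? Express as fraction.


Initial PR = 1/73 = 1/73
Outlinks = 69
Contribution per link = PR / outlinks
= 1/73 / 69
= 1/5037

1/5037


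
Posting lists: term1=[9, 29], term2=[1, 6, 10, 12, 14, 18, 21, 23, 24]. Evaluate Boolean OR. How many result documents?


Boolean OR: find union of posting lists
term1 docs: [9, 29]
term2 docs: [1, 6, 10, 12, 14, 18, 21, 23, 24]
Union: [1, 6, 9, 10, 12, 14, 18, 21, 23, 24, 29]
|union| = 11

11


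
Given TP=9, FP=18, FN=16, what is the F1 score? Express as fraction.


F1 = 2 * P * R / (P + R)
P = TP/(TP+FP) = 9/27 = 1/3
R = TP/(TP+FN) = 9/25 = 9/25
2 * P * R = 2 * 1/3 * 9/25 = 6/25
P + R = 1/3 + 9/25 = 52/75
F1 = 6/25 / 52/75 = 9/26

9/26


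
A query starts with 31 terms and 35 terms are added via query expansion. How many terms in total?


Original terms: 31
Expansion terms: 35
Total = 31 + 35 = 66

66


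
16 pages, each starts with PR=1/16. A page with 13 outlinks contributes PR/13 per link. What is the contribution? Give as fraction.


Initial PR = 1/16 = 1/16
Outlinks = 13
Contribution per link = PR / outlinks
= 1/16 / 13
= 1/208

1/208


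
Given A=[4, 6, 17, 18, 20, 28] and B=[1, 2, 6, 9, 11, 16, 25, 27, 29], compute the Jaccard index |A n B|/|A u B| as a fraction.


A intersect B = [6]
|A intersect B| = 1
A union B = [1, 2, 4, 6, 9, 11, 16, 17, 18, 20, 25, 27, 28, 29]
|A union B| = 14
Jaccard = 1/14 = 1/14

1/14


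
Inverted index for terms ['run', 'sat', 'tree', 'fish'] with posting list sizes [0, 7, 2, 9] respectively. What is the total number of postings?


Summing posting list sizes:
'run': 0 postings
'sat': 7 postings
'tree': 2 postings
'fish': 9 postings
Total = 0 + 7 + 2 + 9 = 18

18


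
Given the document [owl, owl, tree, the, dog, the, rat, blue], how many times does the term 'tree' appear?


Document has 8 words
Scanning for 'tree':
Found at positions: [2]
Count = 1

1


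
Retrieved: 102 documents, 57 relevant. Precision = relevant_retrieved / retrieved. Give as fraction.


Precision = relevant_retrieved / total_retrieved
= 57 / 102
= 57 / (57 + 45)
= 19/34

19/34


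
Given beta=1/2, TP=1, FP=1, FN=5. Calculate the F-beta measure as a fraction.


P = TP/(TP+FP) = 1/2 = 1/2
R = TP/(TP+FN) = 1/6 = 1/6
beta^2 = 1/2^2 = 1/4
(1 + beta^2) = 5/4
Numerator = (1+beta^2)*P*R = 5/48
Denominator = beta^2*P + R = 1/8 + 1/6 = 7/24
F_beta = 5/14

5/14


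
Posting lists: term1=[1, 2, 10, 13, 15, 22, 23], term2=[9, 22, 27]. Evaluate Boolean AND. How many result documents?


Boolean AND: find intersection of posting lists
term1 docs: [1, 2, 10, 13, 15, 22, 23]
term2 docs: [9, 22, 27]
Intersection: [22]
|intersection| = 1

1


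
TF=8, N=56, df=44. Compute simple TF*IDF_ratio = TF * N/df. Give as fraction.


TF * (N/df)
= 8 * (56/44)
= 8 * 14/11
= 112/11

112/11


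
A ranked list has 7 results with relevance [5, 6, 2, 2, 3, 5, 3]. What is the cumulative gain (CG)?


Cumulative Gain = sum of relevance scores
Position 1: rel=5, running sum=5
Position 2: rel=6, running sum=11
Position 3: rel=2, running sum=13
Position 4: rel=2, running sum=15
Position 5: rel=3, running sum=18
Position 6: rel=5, running sum=23
Position 7: rel=3, running sum=26
CG = 26

26


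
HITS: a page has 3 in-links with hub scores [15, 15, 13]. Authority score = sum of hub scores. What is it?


Authority = sum of hub scores of in-linkers
In-link 1: hub score = 15
In-link 2: hub score = 15
In-link 3: hub score = 13
Authority = 15 + 15 + 13 = 43

43


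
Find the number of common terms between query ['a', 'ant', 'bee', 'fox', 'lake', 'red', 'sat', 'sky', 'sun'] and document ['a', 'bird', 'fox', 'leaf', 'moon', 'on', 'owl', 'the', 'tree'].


Query terms: ['a', 'ant', 'bee', 'fox', 'lake', 'red', 'sat', 'sky', 'sun']
Document terms: ['a', 'bird', 'fox', 'leaf', 'moon', 'on', 'owl', 'the', 'tree']
Common terms: ['a', 'fox']
Overlap count = 2

2


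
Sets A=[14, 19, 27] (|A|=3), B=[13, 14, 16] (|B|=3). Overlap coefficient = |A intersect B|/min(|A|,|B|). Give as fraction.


A intersect B = [14]
|A intersect B| = 1
min(|A|, |B|) = min(3, 3) = 3
Overlap = 1 / 3 = 1/3

1/3


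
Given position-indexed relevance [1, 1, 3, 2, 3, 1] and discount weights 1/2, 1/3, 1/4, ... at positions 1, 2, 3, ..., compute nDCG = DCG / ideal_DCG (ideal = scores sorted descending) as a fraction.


Position discount weights w_i = 1/(i+1) for i=1..6:
Weights = [1/2, 1/3, 1/4, 1/5, 1/6, 1/7]
Actual relevance: [1, 1, 3, 2, 3, 1]
DCG = 1/2 + 1/3 + 3/4 + 2/5 + 3/6 + 1/7 = 1103/420
Ideal relevance (sorted desc): [3, 3, 2, 1, 1, 1]
Ideal DCG = 3/2 + 3/3 + 2/4 + 1/5 + 1/6 + 1/7 = 737/210
nDCG = DCG / ideal_DCG = 1103/420 / 737/210 = 1103/1474

1103/1474


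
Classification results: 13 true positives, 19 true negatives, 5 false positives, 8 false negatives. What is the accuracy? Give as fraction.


Accuracy = (TP + TN) / (TP + TN + FP + FN)
TP + TN = 13 + 19 = 32
Total = 13 + 19 + 5 + 8 = 45
Accuracy = 32 / 45 = 32/45

32/45


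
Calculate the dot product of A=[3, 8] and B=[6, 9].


Dot product = sum of element-wise products
A[0]*B[0] = 3*6 = 18
A[1]*B[1] = 8*9 = 72
Sum = 18 + 72 = 90

90


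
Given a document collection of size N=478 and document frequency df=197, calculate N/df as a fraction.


IDF ratio = N / df
= 478 / 197
= 478/197

478/197


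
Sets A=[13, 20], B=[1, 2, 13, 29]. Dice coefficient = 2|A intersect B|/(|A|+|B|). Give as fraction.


A intersect B = [13]
|A intersect B| = 1
|A| = 2, |B| = 4
Dice = 2*1 / (2+4)
= 2 / 6 = 1/3

1/3
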